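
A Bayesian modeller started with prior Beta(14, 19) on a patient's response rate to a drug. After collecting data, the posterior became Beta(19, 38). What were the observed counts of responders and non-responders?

5 responders and 19 non-responders

A Beta(a, b) prior with s successes and f failures in binomial data gives a Beta(a+s, b+f) posterior.
Match parameters: s=19−14=5, f=38−19=19.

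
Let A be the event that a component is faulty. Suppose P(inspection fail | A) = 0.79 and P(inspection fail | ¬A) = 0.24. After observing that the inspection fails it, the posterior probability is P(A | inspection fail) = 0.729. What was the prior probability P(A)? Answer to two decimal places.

P(A) = 0.45

Bayes' rule in odds form gives O(A|E) = O(A)·[P(E|A)/P(E|¬A)], hence O(A) = O(A|E)/LR.
Posterior odds = 0.729/(1−0.729) = 2.6900. LR = 0.79/0.24 = 3.2917.
Prior odds = 2.6900/3.2917 = 0.8172, so P(A) = 0.8172/(1+0.8172) ≈ 0.45.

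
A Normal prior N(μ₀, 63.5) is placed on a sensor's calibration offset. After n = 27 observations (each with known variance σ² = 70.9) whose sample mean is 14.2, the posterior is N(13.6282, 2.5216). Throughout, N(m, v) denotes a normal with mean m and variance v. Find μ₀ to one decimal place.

μ₀ = -0.2

With known observation variance, the Normal–Normal posterior has precision τ_n = τ₀ + n/σ² and mean μ_n = (τ₀μ₀ + (n/σ²)x̄)/τ_n.
Here τ₀ = 1/63.5 = 0.015748 and τ_data = 27/70.9 = 0.380818, so τ_n = 0.396566.
Rearranging for μ₀: μ₀ = (μ_n·τ_n − τ_data·x̄)/τ₀ = (13.6282·0.396566 − 0.380818·14.2) / 0.015748 = -0.003135/0.015748 ≈ -0.2.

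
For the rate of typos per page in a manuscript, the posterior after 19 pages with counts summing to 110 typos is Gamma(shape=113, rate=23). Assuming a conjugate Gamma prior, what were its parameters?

Gamma(shape=3, rate=4)

Gamma–Poisson conjugacy: posterior shape = α + Σxᵢ, posterior rate = β + n.
So α = 113 − 110 = 3 and β = 23 − 19 = 4.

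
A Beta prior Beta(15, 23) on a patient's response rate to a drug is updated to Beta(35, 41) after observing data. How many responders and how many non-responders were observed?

20 responders and 18 non-responders

Under Beta–binomial conjugacy the posterior parameters are (α+s, β+f).
So s = 35 − 15 = 20 and f = 41 − 23 = 18.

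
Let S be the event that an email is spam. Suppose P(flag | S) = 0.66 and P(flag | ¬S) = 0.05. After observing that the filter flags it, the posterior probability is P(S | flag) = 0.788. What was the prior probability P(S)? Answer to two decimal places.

In odds form, posterior odds = prior odds × likelihood ratio, so prior odds = posterior odds ÷ LR.
Posterior odds = 0.788/(1−0.788) = 3.7170. LR = 0.66/0.05 = 13.2000.
Prior odds = 3.7170/13.2000 = 0.2816, so P(S) = 0.2816/(1+0.2816) ≈ 0.22.

P(S) = 0.22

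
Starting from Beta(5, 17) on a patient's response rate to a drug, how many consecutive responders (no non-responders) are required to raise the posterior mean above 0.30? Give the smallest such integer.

After k responders and 0 non-responders the posterior is Beta(5+k, 17), with mean (5+k)/(5+17+k).
Set (5+k)/(22+k) > 0.30 and solve: k > (0.30·22 − 5)/(1 − 0.30) = 2.286.
The smallest integer exceeding 2.286 is 3.

k = 3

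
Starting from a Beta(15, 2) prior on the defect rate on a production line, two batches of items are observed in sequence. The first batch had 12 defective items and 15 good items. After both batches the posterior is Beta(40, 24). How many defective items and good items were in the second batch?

13 defective items and 7 good items

Because Beta–binomial updating is additive in the counts, the combined data contributed (α_post−α_prior, β_post−β_prior) successes and failures.
Total across both batches: 40−15=25 defective items, 24−2=22 good items.
Subtract the first batch: 25−12=13 defective items and 22−15=7 good items.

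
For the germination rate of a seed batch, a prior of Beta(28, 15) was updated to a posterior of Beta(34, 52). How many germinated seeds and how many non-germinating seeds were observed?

6 germinated seeds and 37 non-germinating seeds

A Beta(a, b) prior with s successes and f failures in binomial data gives a Beta(a+s, b+f) posterior.
Match parameters: s=34−28=6, f=52−15=37.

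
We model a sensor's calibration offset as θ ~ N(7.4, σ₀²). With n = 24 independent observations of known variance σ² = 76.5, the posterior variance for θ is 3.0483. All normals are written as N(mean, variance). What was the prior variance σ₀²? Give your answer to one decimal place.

σ₀² = 69.8

Posterior precision equals prior precision plus data precision: 1/σ_n² = 1/σ₀² + n/σ².
So 1/σ₀² = 1/3.0483 − 24/76.5 = 0.328052 − 0.313725 = 0.014327.
Hence σ₀² = 1/0.014327 ≈ 69.8.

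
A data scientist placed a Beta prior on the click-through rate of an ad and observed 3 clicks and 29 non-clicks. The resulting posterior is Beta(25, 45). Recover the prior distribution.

Under Beta–binomial conjugacy the posterior parameters are (a+s, b+f).
Subtract the data counts: 25−3=22, 45−29=16.

Beta(22, 16)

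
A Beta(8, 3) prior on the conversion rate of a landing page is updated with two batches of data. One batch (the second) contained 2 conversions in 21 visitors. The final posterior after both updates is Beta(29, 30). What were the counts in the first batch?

Because Beta–binomial updating is additive in the counts, the combined data contributed (α_post−α_prior, β_post−β_prior) successes and failures.
Total across both batches: 29−8=21 conversions, 30−3=27 bounces.
Subtract the second batch: 21−2=19 conversions and 27−19=8 bounces.

19 conversions and 8 bounces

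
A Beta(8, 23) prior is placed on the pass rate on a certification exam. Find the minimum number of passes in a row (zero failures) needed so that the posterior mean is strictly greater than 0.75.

After k passes and 0 failures the posterior is Beta(8+k, 23), with mean (8+k)/(8+23+k).
Set (8+k)/(31+k) > 0.75 and solve: k > (0.75·31 − 8)/(1 − 0.75) = 61.000.
The smallest integer exceeding 61.000 is 62.

k = 62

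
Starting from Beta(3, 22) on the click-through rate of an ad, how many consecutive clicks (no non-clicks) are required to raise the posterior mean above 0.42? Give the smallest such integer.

After k clicks and 0 non-clicks the posterior is Beta(3+k, 22), with mean (3+k)/(3+22+k).
Set (3+k)/(25+k) > 0.42 and solve: k > (0.42·25 − 3)/(1 − 0.42) = 12.931.
The smallest integer exceeding 12.931 is 13.

k = 13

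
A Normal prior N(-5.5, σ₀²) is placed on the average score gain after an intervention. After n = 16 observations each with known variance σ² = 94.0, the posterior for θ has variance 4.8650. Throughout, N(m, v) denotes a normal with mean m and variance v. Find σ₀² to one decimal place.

For the Normal–Normal model with known σ², precisions add: τ_n = τ₀ + n/σ².
So 1/σ₀² = 1/4.8650 − 16/94.0 = 0.205550 − 0.170213 = 0.035337.
Hence σ₀² = 1/0.035337 ≈ 28.3.

σ₀² = 28.3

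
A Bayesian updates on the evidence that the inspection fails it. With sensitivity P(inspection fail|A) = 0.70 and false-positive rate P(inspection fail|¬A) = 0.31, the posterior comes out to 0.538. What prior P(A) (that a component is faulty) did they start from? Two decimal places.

Bayes' rule in odds form gives O(A|E) = O(A)·[P(E|A)/P(E|¬A)], hence O(A) = O(A|E)/LR.
Posterior odds = 0.538/(1−0.538) = 1.1645. LR = 0.70/0.31 = 2.2581.
Prior odds = 1.1645/2.2581 = 0.5157, so P(A) = 0.5157/(1+0.5157) ≈ 0.34.

P(A) = 0.34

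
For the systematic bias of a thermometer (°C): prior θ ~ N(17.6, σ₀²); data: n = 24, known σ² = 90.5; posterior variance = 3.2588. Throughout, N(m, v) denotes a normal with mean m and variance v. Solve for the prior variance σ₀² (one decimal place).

σ₀² = 24.0

Posterior precision equals prior precision plus data precision: 1/σ_n² = 1/σ₀² + n/σ².
So 1/σ₀² = 1/3.2588 − 24/90.5 = 0.306861 − 0.265193 = 0.041668.
Hence σ₀² = 1/0.041668 ≈ 24.0.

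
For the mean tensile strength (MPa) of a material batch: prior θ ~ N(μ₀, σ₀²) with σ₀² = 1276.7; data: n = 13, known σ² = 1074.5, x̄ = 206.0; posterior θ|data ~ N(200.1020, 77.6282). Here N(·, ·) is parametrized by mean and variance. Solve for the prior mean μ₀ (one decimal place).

With known observation variance, the Normal–Normal posterior has precision τ_n = τ₀ + n/σ² and mean μ_n = (τ₀μ₀ + (n/σ²)x̄)/τ_n.
Here τ₀ = 1/1276.7 = 0.000783 and τ_data = 13/1074.5 = 0.012099, so τ_n = 0.012882.
Rearranging for μ₀: μ₀ = (μ_n·τ_n − τ_data·x̄)/τ₀ = (200.1020·0.012882 − 0.012099·206.0) / 0.000783 = 0.085320/0.000783 ≈ 109.0.

μ₀ = 109.0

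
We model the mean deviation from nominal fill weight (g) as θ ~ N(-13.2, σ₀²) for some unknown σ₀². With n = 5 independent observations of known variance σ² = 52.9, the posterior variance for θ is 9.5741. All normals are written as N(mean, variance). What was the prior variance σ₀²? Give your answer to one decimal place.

σ₀² = 100.7

Posterior precision equals prior precision plus data precision: 1/σ_n² = 1/σ₀² + n/σ².
So 1/σ₀² = 1/9.5741 − 5/52.9 = 0.104448 − 0.094518 = 0.009930.
Hence σ₀² = 1/0.009930 ≈ 100.7.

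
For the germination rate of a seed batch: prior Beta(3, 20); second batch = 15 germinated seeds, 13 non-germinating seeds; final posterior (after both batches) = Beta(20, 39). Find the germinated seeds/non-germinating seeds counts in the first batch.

2 germinated seeds and 6 non-germinating seeds

Sequential conjugate updates are equivalent to a single update on the pooled data, so total successes = posterior α − prior α and total failures = posterior β − prior β.
Total across both batches: 20−3=17 germinated seeds, 39−20=19 non-germinating seeds.
Subtract the second batch: 17−15=2 germinated seeds and 19−13=6 non-germinating seeds.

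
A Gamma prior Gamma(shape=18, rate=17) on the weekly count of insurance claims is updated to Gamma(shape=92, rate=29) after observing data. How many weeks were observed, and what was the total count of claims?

n = 12 weeks with total 74 claims

A Gamma(α, β) prior (rate parametrization) on a Poisson rate with n observations summing to S gives posterior Gamma(α+S, β+n).
Matching: Σxᵢ = 92 − 18 = 74 and n = 29 − 17 = 12.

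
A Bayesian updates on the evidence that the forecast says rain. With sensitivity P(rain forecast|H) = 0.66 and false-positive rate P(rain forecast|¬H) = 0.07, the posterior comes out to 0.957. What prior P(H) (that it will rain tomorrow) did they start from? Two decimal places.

Bayes' rule in odds form gives O(H|E) = O(H)·[P(E|H)/P(E|¬H)], hence O(H) = O(H|E)/LR.
Posterior odds = 0.957/(1−0.957) = 22.2558. LR = 0.66/0.07 = 9.4286.
Prior odds = 22.2558/9.4286 = 2.3605, so P(H) = 2.3605/(1+2.3605) ≈ 0.70.

P(H) = 0.70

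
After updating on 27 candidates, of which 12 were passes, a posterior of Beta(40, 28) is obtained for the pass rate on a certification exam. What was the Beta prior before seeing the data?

Beta(28, 13)

Under Beta–binomial conjugacy the posterior parameters are (a+s, b+f).
So a = 40 − 12 = 28 and b = 28 − 15 = 13.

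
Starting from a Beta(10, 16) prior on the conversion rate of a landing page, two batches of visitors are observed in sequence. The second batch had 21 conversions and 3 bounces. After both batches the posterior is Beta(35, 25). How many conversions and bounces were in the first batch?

4 conversions and 6 bounces

Because Beta–binomial updating is additive in the counts, the combined data contributed (α_post−α_prior, β_post−β_prior) successes and failures.
Total across both batches: 35−10=25 conversions, 25−16=9 bounces.
Subtract the second batch: 25−21=4 conversions and 9−3=6 bounces.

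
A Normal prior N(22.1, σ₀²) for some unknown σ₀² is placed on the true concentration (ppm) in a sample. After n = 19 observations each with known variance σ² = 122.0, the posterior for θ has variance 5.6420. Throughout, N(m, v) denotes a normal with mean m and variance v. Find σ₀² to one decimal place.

For the Normal–Normal model with known σ², precisions add: τ_n = τ₀ + n/σ².
So 1/σ₀² = 1/5.6420 − 19/122.0 = 0.177242 − 0.155738 = 0.021504.
Hence σ₀² = 1/0.021504 ≈ 46.5.

σ₀² = 46.5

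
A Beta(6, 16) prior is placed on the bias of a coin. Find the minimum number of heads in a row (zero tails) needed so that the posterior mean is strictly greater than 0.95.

k = 299

After k heads and 0 tails the posterior is Beta(6+k, 16), with mean (6+k)/(6+16+k).
Set (6+k)/(22+k) > 0.95 and solve: k > (0.95·22 − 6)/(1 − 0.95) = 298.000.
The smallest integer exceeding 298.000 is 299.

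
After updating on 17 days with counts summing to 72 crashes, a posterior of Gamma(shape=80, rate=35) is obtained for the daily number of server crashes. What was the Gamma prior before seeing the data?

Gamma(shape=8, rate=18)

A Gamma(α, β) prior (rate parametrization) on a Poisson rate with n observations summing to S gives posterior Gamma(α+S, β+n).
So α = 80 − 72 = 8 and β = 35 − 17 = 18.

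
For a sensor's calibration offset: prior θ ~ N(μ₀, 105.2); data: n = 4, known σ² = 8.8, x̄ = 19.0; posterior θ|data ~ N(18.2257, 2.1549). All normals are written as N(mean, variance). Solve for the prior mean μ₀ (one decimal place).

With known observation variance, the Normal–Normal posterior has precision τ_n = τ₀ + n/σ² and mean μ_n = (τ₀μ₀ + (n/σ²)x̄)/τ_n.
Here τ₀ = 1/105.2 = 0.009506 and τ_data = 4/8.8 = 0.454545, so τ_n = 0.464051.
Rearranging for μ₀: μ₀ = (μ_n·τ_n − τ_data·x̄)/τ₀ = (18.2257·0.464051 − 0.454545·19.0) / 0.009506 = -0.178701/0.009506 ≈ -18.8.

μ₀ = -18.8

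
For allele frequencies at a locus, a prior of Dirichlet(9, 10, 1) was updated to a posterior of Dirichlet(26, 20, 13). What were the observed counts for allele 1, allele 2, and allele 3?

counts (17, 10, 12)

For a Dirichlet(α) prior with multinomial counts c, the posterior is Dirichlet(α + c) componentwise.
Counts are posterior − prior componentwise: 26−9=17, 20−10=10, 13−1=12.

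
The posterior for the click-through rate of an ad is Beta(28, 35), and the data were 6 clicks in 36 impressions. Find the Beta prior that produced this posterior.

Beta is conjugate to the binomial likelihood: posterior = Beta(a+s, b+f).
So a = 28 − 6 = 22 and b = 35 − 30 = 5.

Beta(22, 5)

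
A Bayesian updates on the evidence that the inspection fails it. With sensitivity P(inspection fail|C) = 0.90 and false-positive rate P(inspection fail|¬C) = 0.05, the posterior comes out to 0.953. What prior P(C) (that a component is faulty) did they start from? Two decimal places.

P(C) = 0.53

In odds form, posterior odds = prior odds × likelihood ratio, so prior odds = posterior odds ÷ LR.
Posterior odds = 0.953/(1−0.953) = 20.2766. LR = 0.90/0.05 = 18.0000.
Prior odds = 20.2766/18.0000 = 1.1265, so P(C) = 1.1265/(1+1.1265) ≈ 0.53.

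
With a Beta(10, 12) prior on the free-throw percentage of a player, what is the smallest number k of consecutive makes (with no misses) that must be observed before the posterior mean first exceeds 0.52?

k = 4

After k makes and 0 misses the posterior is Beta(10+k, 12), with mean (10+k)/(10+12+k).
Set (10+k)/(22+k) > 0.52 and solve: k > (0.52·22 − 10)/(1 − 0.52) = 3.000.
The smallest integer exceeding 3.000 is 4.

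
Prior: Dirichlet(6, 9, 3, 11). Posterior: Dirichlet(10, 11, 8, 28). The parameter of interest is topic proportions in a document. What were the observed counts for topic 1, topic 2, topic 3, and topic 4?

For a Dirichlet(α) prior with multinomial counts c, the posterior is Dirichlet(α + c) componentwise.
Counts are posterior − prior componentwise: 10−6=4, 11−9=2, 8−3=5, 28−11=17.

counts (4, 2, 5, 17)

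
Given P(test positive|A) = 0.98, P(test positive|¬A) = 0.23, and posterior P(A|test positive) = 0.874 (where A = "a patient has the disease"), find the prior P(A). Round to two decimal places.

Bayes' rule in odds form gives O(A|E) = O(A)·[P(E|A)/P(E|¬A)], hence O(A) = O(A|E)/LR.
Posterior odds = 0.874/(1−0.874) = 6.9365. LR = 0.98/0.23 = 4.2609.
Prior odds = 6.9365/4.2609 = 1.6279, so P(A) = 1.6279/(1+1.6279) ≈ 0.62.

P(A) = 0.62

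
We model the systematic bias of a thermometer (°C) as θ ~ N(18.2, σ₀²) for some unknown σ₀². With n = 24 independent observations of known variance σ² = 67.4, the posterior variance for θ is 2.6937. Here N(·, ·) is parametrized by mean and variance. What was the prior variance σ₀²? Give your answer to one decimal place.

For the Normal–Normal model with known σ², precisions add: τ_n = τ₀ + n/σ².
So 1/σ₀² = 1/2.6937 − 24/67.4 = 0.371237 − 0.356083 = 0.015154.
Hence σ₀² = 1/0.015154 ≈ 66.0.

σ₀² = 66.0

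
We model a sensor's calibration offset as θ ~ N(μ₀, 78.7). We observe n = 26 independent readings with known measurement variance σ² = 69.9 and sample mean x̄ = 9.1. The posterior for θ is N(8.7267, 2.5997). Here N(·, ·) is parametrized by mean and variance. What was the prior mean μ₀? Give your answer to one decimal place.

μ₀ = -2.2

With known observation variance, the Normal–Normal posterior has precision τ_n = τ₀ + n/σ² and mean μ_n = (τ₀μ₀ + (n/σ²)x̄)/τ_n.
Here τ₀ = 1/78.7 = 0.012706 and τ_data = 26/69.9 = 0.371960, so τ_n = 0.384666.
Rearranging for μ₀: μ₀ = (μ_n·τ_n − τ_data·x̄)/τ₀ = (8.7267·0.384666 − 0.371960·9.1) / 0.012706 = -0.027971/0.012706 ≈ -2.2.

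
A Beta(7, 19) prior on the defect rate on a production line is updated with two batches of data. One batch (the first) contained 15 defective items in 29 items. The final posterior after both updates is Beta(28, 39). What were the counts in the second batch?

6 defective items and 6 good items

Sequential conjugate updates are equivalent to a single update on the pooled data, so total successes = posterior α − prior α and total failures = posterior β − prior β.
Total across both batches: 28−7=21 defective items, 39−19=20 good items.
Subtract the first batch: 21−15=6 defective items and 20−14=6 good items.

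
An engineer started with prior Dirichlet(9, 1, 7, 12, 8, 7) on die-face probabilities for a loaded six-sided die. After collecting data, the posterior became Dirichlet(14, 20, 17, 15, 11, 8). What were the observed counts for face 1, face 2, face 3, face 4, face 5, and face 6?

counts (5, 19, 10, 3, 3, 1)

For a Dirichlet(α) prior with multinomial counts c, the posterior is Dirichlet(α + c) componentwise.
Counts are posterior − prior componentwise: 14−9=5, 20−1=19, 17−7=10, 15−12=3, 11−8=3, 8−7=1.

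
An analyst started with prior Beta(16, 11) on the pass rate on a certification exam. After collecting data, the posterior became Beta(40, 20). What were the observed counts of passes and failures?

24 passes and 9 failures

A Beta(α, β) prior with s successes and f failures in binomial data gives a Beta(α+s, β+f) posterior.
So s = 40 − 16 = 24 and f = 20 − 11 = 9.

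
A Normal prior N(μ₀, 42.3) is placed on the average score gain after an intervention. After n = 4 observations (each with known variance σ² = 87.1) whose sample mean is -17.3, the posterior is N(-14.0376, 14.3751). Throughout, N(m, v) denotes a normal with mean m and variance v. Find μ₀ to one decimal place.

μ₀ = -7.7

The posterior mean is a precision-weighted average: μ_n = (τ₀μ₀ + τ_data·x̄)/(τ₀+τ_data), with τ₀=1/σ₀² and τ_data=n/σ².
Here τ₀ = 1/42.3 = 0.023641 and τ_data = 4/87.1 = 0.045924, so τ_n = 0.069565.
Rearranging for μ₀: μ₀ = (μ_n·τ_n − τ_data·x̄)/τ₀ = (-14.0376·0.069565 − 0.045924·-17.3) / 0.023641 = -0.182040/0.023641 ≈ -7.7.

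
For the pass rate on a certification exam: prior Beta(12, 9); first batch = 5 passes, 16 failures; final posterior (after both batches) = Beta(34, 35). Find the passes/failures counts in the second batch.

Sequential conjugate updates are equivalent to a single update on the pooled data, so total successes = posterior α − prior α and total failures = posterior β − prior β.
Total across both batches: 34−12=22 passes, 35−9=26 failures.
Subtract the first batch: 22−5=17 passes and 26−16=10 failures.

17 passes and 10 failures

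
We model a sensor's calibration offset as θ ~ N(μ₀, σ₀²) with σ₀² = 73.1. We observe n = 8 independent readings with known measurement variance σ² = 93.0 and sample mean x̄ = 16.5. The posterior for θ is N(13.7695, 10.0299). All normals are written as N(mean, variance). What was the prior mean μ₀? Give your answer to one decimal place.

μ₀ = -3.4

The posterior mean is a precision-weighted average: μ_n = (τ₀μ₀ + τ_data·x̄)/(τ₀+τ_data), with τ₀=1/σ₀² and τ_data=n/σ².
Here τ₀ = 1/73.1 = 0.013680 and τ_data = 8/93.0 = 0.086022, so τ_n = 0.099702.
Rearranging for μ₀: μ₀ = (μ_n·τ_n − τ_data·x̄)/τ₀ = (13.7695·0.099702 − 0.086022·16.5) / 0.013680 = -0.046516/0.013680 ≈ -3.4.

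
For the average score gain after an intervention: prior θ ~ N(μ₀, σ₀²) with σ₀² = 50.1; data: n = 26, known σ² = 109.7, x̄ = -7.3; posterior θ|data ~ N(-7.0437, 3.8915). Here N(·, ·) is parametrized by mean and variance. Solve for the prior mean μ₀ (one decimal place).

With known observation variance, the Normal–Normal posterior has precision τ_n = τ₀ + n/σ² and mean μ_n = (τ₀μ₀ + (n/σ²)x̄)/τ_n.
Here τ₀ = 1/50.1 = 0.019960 and τ_data = 26/109.7 = 0.237010, so τ_n = 0.256970.
Rearranging for μ₀: μ₀ = (μ_n·τ_n − τ_data·x̄)/τ₀ = (-7.0437·0.256970 − 0.237010·-7.3) / 0.019960 = -0.079847/0.019960 ≈ -4.0.

μ₀ = -4.0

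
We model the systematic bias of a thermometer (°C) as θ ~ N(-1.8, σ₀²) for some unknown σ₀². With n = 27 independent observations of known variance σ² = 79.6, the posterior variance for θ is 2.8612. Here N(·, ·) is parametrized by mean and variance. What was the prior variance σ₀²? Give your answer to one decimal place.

Posterior precision equals prior precision plus data precision: 1/σ_n² = 1/σ₀² + n/σ².
So 1/σ₀² = 1/2.8612 − 27/79.6 = 0.349504 − 0.339196 = 0.010308.
Hence σ₀² = 1/0.010308 ≈ 97.0.

σ₀² = 97.0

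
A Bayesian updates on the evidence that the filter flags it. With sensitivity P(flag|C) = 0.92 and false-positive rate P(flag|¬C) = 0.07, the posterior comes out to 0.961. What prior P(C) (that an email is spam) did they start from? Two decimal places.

Bayes' rule in odds form gives O(C|E) = O(C)·[P(E|C)/P(E|¬C)], hence O(C) = O(C|E)/LR.
Posterior odds = 0.961/(1−0.961) = 24.6410. LR = 0.92/0.07 = 13.1429.
Prior odds = 24.6410/13.1429 = 1.8749, so P(C) = 1.8749/(1+1.8749) ≈ 0.65.

P(C) = 0.65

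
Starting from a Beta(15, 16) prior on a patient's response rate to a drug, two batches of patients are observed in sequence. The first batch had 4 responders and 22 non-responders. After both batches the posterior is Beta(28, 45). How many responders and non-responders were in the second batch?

Sequential conjugate updates are equivalent to a single update on the pooled data, so total successes = posterior α − prior α and total failures = posterior β − prior β.
Total across both batches: 28−15=13 responders, 45−16=29 non-responders.
Subtract the first batch: 13−4=9 responders and 29−22=7 non-responders.

9 responders and 7 non-responders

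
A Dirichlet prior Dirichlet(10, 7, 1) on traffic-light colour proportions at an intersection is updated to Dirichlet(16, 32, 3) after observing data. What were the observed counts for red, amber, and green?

For a Dirichlet(α) prior with multinomial counts c, the posterior is Dirichlet(α + c) componentwise.
Counts are posterior − prior componentwise: 16−10=6, 32−7=25, 3−1=2.

counts (6, 25, 2)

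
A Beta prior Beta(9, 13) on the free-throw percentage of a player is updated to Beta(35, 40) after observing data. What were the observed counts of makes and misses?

26 makes and 27 misses

Beta is conjugate to the binomial likelihood: posterior = Beta(a+s, b+f).
Match parameters: s=35−9=26, f=40−13=27.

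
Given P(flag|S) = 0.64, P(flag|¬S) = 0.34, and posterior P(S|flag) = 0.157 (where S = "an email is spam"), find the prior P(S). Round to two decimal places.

P(S) = 0.09

Bayes' rule in odds form gives O(S|E) = O(S)·[P(E|S)/P(E|¬S)], hence O(S) = O(S|E)/LR.
Posterior odds = 0.157/(1−0.157) = 0.1862. LR = 0.64/0.34 = 1.8824.
Prior odds = 0.1862/1.8824 = 0.0989, so P(S) = 0.0989/(1+0.0989) ≈ 0.09.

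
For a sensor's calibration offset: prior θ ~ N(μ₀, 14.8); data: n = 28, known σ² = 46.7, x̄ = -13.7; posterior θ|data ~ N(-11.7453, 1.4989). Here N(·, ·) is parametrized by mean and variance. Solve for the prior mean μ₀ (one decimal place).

μ₀ = 5.6

With known observation variance, the Normal–Normal posterior has precision τ_n = τ₀ + n/σ² and mean μ_n = (τ₀μ₀ + (n/σ²)x̄)/τ_n.
Here τ₀ = 1/14.8 = 0.067568 and τ_data = 28/46.7 = 0.599572, so τ_n = 0.667140.
Rearranging for μ₀: μ₀ = (μ_n·τ_n − τ_data·x̄)/τ₀ = (-11.7453·0.667140 − 0.599572·-13.7) / 0.067568 = 0.378377/0.067568 ≈ 5.6.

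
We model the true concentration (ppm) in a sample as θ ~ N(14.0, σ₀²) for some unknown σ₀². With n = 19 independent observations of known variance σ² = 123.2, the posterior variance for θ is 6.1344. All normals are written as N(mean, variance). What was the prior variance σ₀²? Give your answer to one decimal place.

Posterior precision equals prior precision plus data precision: 1/σ_n² = 1/σ₀² + n/σ².
So 1/σ₀² = 1/6.1344 − 19/123.2 = 0.163015 − 0.154221 = 0.008794.
Hence σ₀² = 1/0.008794 ≈ 113.7.

σ₀² = 113.7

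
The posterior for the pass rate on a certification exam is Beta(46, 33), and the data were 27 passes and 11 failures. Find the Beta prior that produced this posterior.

Under Beta–binomial conjugacy the posterior parameters are (a+s, b+f).
Subtract the data counts: 46−27=19, 33−11=22.

Beta(19, 22)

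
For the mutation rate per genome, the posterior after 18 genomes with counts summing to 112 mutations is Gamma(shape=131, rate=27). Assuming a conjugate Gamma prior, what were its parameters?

A Gamma(α, β) prior (rate parametrization) on a Poisson rate with n observations summing to S gives posterior Gamma(α+S, β+n).
So α = 131 − 112 = 19 and β = 27 − 18 = 9.

Gamma(shape=19, rate=9)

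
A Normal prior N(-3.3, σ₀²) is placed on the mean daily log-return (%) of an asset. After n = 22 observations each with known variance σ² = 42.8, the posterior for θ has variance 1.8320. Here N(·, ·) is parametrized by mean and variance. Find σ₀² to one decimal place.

σ₀² = 31.4

For the Normal–Normal model with known σ², precisions add: τ_n = τ₀ + n/σ².
So 1/σ₀² = 1/1.8320 − 22/42.8 = 0.545852 − 0.514019 = 0.031833.
Hence σ₀² = 1/0.031833 ≈ 31.4.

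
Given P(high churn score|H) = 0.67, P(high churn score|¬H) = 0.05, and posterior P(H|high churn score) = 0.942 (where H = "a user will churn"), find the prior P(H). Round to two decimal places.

P(H) = 0.55

Bayes' rule in odds form gives O(H|E) = O(H)·[P(E|H)/P(E|¬H)], hence O(H) = O(H|E)/LR.
Posterior odds = 0.942/(1−0.942) = 16.2414. LR = 0.67/0.05 = 13.4000.
Prior odds = 16.2414/13.4000 = 1.2120, so P(H) = 1.2120/(1+1.2120) ≈ 0.55.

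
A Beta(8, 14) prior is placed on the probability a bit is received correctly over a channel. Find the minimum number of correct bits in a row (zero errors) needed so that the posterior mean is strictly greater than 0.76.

k = 37

After k correct bits and 0 errors the posterior is Beta(8+k, 14), with mean (8+k)/(8+14+k).
Set (8+k)/(22+k) > 0.76 and solve: k > (0.76·22 − 8)/(1 − 0.76) = 36.333.
The smallest integer exceeding 36.333 is 37, and checking k=37: (45)/(59) = 0.7627 > 0.76.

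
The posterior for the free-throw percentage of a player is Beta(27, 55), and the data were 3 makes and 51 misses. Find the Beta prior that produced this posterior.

A Beta(α, β) prior with s successes and f failures in binomial data gives a Beta(α+s, β+f) posterior.
Subtract the data counts: 27−3=24, 55−51=4.

Beta(24, 4)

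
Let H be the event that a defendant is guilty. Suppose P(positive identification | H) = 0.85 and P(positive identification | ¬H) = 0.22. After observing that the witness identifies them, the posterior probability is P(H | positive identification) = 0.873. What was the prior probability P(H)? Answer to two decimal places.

Bayes' rule in odds form gives O(H|E) = O(H)·[P(E|H)/P(E|¬H)], hence O(H) = O(H|E)/LR.
Posterior odds = 0.873/(1−0.873) = 6.8740. LR = 0.85/0.22 = 3.8636.
Prior odds = 6.8740/3.8636 = 1.7792, so P(H) = 1.7792/(1+1.7792) ≈ 0.64.

P(H) = 0.64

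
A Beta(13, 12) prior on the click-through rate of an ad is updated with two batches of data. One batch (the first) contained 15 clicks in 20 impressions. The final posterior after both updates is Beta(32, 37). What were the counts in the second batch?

Sequential conjugate updates are equivalent to a single update on the pooled data, so total successes = posterior α − prior α and total failures = posterior β − prior β.
Total across both batches: 32−13=19 clicks, 37−12=25 non-clicks.
Subtract the first batch: 19−15=4 clicks and 25−5=20 non-clicks.

4 clicks and 20 non-clicks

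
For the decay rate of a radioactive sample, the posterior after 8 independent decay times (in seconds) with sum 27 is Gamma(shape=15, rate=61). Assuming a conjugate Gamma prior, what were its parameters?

Gamma(shape=7, rate=34)

Gamma–exponential conjugacy: posterior shape = α + n, posterior rate = β + Σtᵢ.
So α = 15 − 8 = 7 and β = 61 − 27 = 34.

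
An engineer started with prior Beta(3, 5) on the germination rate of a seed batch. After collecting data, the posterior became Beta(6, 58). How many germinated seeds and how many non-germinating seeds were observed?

3 germinated seeds and 53 non-germinating seeds

Beta is conjugate to the binomial likelihood: posterior = Beta(a+s, b+f).
So s = 6 − 3 = 3 and f = 58 − 5 = 53.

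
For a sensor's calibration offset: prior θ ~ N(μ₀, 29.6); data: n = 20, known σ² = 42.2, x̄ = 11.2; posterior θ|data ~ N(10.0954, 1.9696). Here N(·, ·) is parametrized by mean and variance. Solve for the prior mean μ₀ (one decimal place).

With known observation variance, the Normal–Normal posterior has precision τ_n = τ₀ + n/σ² and mean μ_n = (τ₀μ₀ + (n/σ²)x̄)/τ_n.
Here τ₀ = 1/29.6 = 0.033784 and τ_data = 20/42.2 = 0.473934, so τ_n = 0.507718.
Rearranging for μ₀: μ₀ = (μ_n·τ_n − τ_data·x̄)/τ₀ = (10.0954·0.507718 − 0.473934·11.2) / 0.033784 = -0.182445/0.033784 ≈ -5.4.

μ₀ = -5.4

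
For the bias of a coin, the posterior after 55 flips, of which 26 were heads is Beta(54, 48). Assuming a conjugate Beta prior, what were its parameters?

Under Beta–binomial conjugacy the posterior parameters are (a+s, b+f).
Subtract the data counts: 54−26=28, 48−29=19.

Beta(28, 19)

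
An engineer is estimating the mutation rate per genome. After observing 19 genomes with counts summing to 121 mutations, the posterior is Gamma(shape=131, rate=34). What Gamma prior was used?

Gamma(shape=10, rate=15)

Gamma–Poisson conjugacy: posterior shape = α + Σxᵢ, posterior rate = β + n.
So α = 131 − 121 = 10 and β = 34 − 19 = 15.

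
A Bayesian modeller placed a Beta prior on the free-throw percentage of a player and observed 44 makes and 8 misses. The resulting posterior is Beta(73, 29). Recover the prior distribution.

A Beta(a, b) prior with s successes and f failures in binomial data gives a Beta(a+s, b+f) posterior.
So a = 73 − 44 = 29 and b = 29 − 8 = 21.

Beta(29, 21)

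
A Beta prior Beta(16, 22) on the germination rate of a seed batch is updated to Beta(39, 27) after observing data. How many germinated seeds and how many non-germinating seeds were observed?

Under Beta–binomial conjugacy the posterior parameters are (α+s, β+f).
Match parameters: s=39−16=23, f=27−22=5.

23 germinated seeds and 5 non-germinating seeds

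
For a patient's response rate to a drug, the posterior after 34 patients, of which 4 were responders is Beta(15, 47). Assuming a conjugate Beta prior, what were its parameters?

Beta is conjugate to the binomial likelihood: posterior = Beta(a+s, b+f).
Subtract the data counts: 15−4=11, 47−30=17.

Beta(11, 17)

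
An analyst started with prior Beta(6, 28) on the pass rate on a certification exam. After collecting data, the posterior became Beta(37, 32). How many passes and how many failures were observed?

31 passes and 4 failures

Under Beta–binomial conjugacy the posterior parameters are (α+s, β+f).
So s = 37 − 6 = 31 and f = 32 − 28 = 4.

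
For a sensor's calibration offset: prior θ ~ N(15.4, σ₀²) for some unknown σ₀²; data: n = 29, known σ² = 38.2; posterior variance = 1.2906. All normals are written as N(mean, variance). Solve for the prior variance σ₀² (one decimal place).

σ₀² = 63.8

For the Normal–Normal model with known σ², precisions add: τ_n = τ₀ + n/σ².
So 1/σ₀² = 1/1.2906 − 29/38.2 = 0.774833 − 0.759162 = 0.015671.
Hence σ₀² = 1/0.015671 ≈ 63.8.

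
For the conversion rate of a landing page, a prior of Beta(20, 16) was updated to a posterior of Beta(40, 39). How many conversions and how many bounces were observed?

Beta is conjugate to the binomial likelihood: posterior = Beta(a+s, b+f).
So s = 40 − 20 = 20 and f = 39 − 16 = 23.

20 conversions and 23 bounces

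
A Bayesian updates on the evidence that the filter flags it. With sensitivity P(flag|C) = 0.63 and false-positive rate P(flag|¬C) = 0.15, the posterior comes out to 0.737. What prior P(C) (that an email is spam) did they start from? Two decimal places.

Bayes' rule in odds form gives O(C|E) = O(C)·[P(E|C)/P(E|¬C)], hence O(C) = O(C|E)/LR.
Posterior odds = 0.737/(1−0.737) = 2.8023. LR = 0.63/0.15 = 4.2000.
Prior odds = 2.8023/4.2000 = 0.6672, so P(C) = 0.6672/(1+0.6672) ≈ 0.40.

P(C) = 0.40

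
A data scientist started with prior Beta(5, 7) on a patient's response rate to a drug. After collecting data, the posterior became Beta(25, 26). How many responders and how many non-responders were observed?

Under Beta–binomial conjugacy the posterior parameters are (α+s, β+f).
Match parameters: s=25−5=20, f=26−7=19.

20 responders and 19 non-responders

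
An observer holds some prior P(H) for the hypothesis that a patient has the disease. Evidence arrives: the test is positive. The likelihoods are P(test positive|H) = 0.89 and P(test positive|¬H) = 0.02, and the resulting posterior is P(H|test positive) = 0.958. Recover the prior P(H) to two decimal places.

P(H) = 0.34

In odds form, posterior odds = prior odds × likelihood ratio, so prior odds = posterior odds ÷ LR.
Posterior odds = 0.958/(1−0.958) = 22.8095. LR = 0.89/0.02 = 44.5000.
Prior odds = 22.8095/44.5000 = 0.5126, so P(H) = 0.5126/(1+0.5126) ≈ 0.34.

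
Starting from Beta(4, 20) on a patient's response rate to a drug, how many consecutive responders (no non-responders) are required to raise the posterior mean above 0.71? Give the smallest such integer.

After k responders and 0 non-responders the posterior is Beta(4+k, 20), with mean (4+k)/(4+20+k).
Set (4+k)/(24+k) > 0.71 and solve: k > (0.71·24 − 4)/(1 − 0.71) = 44.966.
The smallest integer exceeding 44.966 is 45.

k = 45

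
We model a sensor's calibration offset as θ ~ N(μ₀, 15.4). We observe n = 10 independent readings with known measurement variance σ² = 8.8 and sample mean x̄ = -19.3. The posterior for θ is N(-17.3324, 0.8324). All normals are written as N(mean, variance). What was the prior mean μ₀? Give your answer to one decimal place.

The posterior mean is a precision-weighted average: μ_n = (τ₀μ₀ + τ_data·x̄)/(τ₀+τ_data), with τ₀=1/σ₀² and τ_data=n/σ².
Here τ₀ = 1/15.4 = 0.064935 and τ_data = 10/8.8 = 1.136364, so τ_n = 1.201299.
Rearranging for μ₀: μ₀ = (μ_n·τ_n − τ_data·x̄)/τ₀ = (-17.3324·1.201299 − 1.136364·-19.3) / 0.064935 = 1.110430/0.064935 ≈ 17.1.

μ₀ = 17.1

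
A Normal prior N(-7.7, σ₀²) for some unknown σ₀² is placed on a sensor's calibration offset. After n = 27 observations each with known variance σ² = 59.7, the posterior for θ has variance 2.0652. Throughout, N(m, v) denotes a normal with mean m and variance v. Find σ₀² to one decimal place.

σ₀² = 31.3

Posterior precision equals prior precision plus data precision: 1/σ_n² = 1/σ₀² + n/σ².
So 1/σ₀² = 1/2.0652 − 27/59.7 = 0.484215 − 0.452261 = 0.031954.
Hence σ₀² = 1/0.031954 ≈ 31.3.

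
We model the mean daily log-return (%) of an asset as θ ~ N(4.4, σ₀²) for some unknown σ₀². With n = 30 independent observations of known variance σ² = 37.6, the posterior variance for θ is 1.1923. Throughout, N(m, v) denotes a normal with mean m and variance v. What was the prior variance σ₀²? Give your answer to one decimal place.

σ₀² = 24.5

For the Normal–Normal model with known σ², precisions add: τ_n = τ₀ + n/σ².
So 1/σ₀² = 1/1.1923 − 30/37.6 = 0.838715 − 0.797872 = 0.040843.
Hence σ₀² = 1/0.040843 ≈ 24.5.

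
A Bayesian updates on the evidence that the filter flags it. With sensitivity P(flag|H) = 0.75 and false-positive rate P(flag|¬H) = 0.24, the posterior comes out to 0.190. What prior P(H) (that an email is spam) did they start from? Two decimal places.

P(H) = 0.07

Bayes' rule in odds form gives O(H|E) = O(H)·[P(E|H)/P(E|¬H)], hence O(H) = O(H|E)/LR.
Posterior odds = 0.190/(1−0.190) = 0.2346. LR = 0.75/0.24 = 3.1250.
Prior odds = 0.2346/3.1250 = 0.0751, so P(H) = 0.0751/(1+0.0751) ≈ 0.07.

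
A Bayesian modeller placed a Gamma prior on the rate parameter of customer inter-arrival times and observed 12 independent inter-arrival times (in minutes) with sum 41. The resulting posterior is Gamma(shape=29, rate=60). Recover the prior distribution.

Gamma(shape=17, rate=19)

For an exponential likelihood with a Gamma(α, β) prior on the rate, n observations with total T give posterior Gamma(α+n, β+T).
So α = 29 − 12 = 17 and β = 60 − 41 = 19.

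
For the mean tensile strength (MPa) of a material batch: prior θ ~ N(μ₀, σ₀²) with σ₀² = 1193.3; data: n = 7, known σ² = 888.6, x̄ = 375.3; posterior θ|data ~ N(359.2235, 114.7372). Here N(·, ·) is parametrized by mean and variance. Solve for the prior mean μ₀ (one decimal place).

With known observation variance, the Normal–Normal posterior has precision τ_n = τ₀ + n/σ² and mean μ_n = (τ₀μ₀ + (n/σ²)x̄)/τ_n.
Here τ₀ = 1/1193.3 = 0.000838 and τ_data = 7/888.6 = 0.007878, so τ_n = 0.008716.
Rearranging for μ₀: μ₀ = (μ_n·τ_n − τ_data·x̄)/τ₀ = (359.2235·0.008716 − 0.007878·375.3) / 0.000838 = 0.174379/0.000838 ≈ 208.1.

μ₀ = 208.1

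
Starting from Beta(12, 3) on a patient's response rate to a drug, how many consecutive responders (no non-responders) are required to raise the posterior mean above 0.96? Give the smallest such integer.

After k responders and 0 non-responders the posterior is Beta(12+k, 3), with mean (12+k)/(12+3+k).
Set (12+k)/(15+k) > 0.96 and solve: k > (0.96·15 − 12)/(1 − 0.96) = 60.000.
The smallest integer exceeding 60.000 is 61.

k = 61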